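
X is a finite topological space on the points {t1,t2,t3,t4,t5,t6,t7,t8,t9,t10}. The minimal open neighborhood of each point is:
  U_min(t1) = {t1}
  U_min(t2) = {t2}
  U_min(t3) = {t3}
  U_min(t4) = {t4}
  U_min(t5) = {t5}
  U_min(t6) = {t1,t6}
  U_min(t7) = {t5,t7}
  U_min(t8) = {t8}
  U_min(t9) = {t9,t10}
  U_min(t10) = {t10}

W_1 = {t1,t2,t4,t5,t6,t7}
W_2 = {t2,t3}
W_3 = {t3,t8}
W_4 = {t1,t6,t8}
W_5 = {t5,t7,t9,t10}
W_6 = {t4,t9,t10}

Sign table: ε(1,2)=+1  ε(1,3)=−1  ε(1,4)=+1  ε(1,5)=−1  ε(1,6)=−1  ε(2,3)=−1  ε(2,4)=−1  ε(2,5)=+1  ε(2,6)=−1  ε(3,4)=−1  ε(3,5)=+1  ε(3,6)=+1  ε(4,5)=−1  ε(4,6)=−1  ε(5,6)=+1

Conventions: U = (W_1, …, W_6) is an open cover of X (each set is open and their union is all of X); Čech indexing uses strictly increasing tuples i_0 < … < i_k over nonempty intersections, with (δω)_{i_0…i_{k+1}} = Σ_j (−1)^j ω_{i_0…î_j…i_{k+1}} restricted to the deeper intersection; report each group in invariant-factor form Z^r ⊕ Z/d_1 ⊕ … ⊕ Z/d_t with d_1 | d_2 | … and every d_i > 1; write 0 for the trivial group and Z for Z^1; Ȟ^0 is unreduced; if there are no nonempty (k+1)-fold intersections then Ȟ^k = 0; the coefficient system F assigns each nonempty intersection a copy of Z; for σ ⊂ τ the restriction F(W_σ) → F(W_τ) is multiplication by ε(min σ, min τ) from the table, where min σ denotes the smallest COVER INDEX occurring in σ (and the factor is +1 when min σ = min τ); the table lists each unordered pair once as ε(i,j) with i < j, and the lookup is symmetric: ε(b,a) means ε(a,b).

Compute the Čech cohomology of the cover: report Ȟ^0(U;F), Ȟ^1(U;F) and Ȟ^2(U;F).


Ȟ^0 = Z, Ȟ^1 = Z^2, Ȟ^2 = 0

nonempty overlaps:
  W12={t2} W14={t1,t6} W15={t5,t7} W16={t4} W23={t3} W34={t8} W56={t9,t10}
C dims 6,7; δ0: rk 5, SNF 1^5
degree 0: 6−5−0 = 1 → Ȟ^0 ≅ Z
degree 1: 7−0−5 = 2 → Ȟ^1 ≅ Z^2
degree 2: 0−0−0 = 0 → Ȟ^2 ≅ 0


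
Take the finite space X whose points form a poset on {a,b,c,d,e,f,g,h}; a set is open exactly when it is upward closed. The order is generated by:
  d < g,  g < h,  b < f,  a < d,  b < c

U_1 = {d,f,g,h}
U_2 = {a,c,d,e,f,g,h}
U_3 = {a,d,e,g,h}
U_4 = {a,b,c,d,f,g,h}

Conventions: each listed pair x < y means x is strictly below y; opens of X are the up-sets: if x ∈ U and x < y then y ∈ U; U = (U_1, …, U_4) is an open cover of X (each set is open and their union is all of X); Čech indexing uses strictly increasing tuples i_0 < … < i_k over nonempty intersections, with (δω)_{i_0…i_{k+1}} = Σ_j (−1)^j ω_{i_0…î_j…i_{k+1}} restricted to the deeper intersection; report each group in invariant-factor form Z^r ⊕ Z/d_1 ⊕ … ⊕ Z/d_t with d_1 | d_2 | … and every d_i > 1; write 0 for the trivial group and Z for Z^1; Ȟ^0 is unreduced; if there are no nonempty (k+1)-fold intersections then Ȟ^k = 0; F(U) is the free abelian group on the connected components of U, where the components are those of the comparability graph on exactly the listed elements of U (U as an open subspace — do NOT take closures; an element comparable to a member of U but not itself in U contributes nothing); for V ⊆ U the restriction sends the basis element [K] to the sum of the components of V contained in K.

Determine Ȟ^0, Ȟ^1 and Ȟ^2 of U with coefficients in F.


Ȟ^0 ≅ Z^3,  Ȟ^1 ≅ 0,  Ȟ^2 ≅ 0

nonempty overlaps:
  U12={d,f,g,h} U13={d,g,h} U14={d,f,g,h} U23={a,d,e,g,h} U24={a,c,d,f,g,h} U34={a,d,g,h}
  U123={d,g,h} U124={d,f,g,h} U134={d,g,h} U234={a,d,g,h}
  U1234={d,g,h}
components per intersection:
  U1: {d,g,h} {f}
  U2: {a,d,g,h} {c} {e} {f}
  U3: {a,d,g,h} {e}
  U4: {a,d,g,h} {b,c,f}
  U12: {d,g,h} {f}
  U13: {d,g,h}
  U14: {d,g,h} {f}
  U23: {a,d,g,h} {e}
  U24: {a,d,g,h} {c} {f}
  U34: {a,d,g,h}
  U123: {d,g,h}
  U124: {d,g,h} {f}
  U134: {d,g,h}
  U234: {a,d,g,h}
  U1234: {d,g,h}
C dims 10,11,5,1; δ0: rk 7, SNF 1^7; δ1: rk 4, SNF 1^4; δ2: rk 1, SNF 1^1
degree 0: 10−7−0 = 3 → Ȟ^0 ≅ Z^3
degree 1: 11−4−7 = 0 → Ȟ^1 ≅ 0
degree 2: 5−1−4 = 0 → Ȟ^2 ≅ 0


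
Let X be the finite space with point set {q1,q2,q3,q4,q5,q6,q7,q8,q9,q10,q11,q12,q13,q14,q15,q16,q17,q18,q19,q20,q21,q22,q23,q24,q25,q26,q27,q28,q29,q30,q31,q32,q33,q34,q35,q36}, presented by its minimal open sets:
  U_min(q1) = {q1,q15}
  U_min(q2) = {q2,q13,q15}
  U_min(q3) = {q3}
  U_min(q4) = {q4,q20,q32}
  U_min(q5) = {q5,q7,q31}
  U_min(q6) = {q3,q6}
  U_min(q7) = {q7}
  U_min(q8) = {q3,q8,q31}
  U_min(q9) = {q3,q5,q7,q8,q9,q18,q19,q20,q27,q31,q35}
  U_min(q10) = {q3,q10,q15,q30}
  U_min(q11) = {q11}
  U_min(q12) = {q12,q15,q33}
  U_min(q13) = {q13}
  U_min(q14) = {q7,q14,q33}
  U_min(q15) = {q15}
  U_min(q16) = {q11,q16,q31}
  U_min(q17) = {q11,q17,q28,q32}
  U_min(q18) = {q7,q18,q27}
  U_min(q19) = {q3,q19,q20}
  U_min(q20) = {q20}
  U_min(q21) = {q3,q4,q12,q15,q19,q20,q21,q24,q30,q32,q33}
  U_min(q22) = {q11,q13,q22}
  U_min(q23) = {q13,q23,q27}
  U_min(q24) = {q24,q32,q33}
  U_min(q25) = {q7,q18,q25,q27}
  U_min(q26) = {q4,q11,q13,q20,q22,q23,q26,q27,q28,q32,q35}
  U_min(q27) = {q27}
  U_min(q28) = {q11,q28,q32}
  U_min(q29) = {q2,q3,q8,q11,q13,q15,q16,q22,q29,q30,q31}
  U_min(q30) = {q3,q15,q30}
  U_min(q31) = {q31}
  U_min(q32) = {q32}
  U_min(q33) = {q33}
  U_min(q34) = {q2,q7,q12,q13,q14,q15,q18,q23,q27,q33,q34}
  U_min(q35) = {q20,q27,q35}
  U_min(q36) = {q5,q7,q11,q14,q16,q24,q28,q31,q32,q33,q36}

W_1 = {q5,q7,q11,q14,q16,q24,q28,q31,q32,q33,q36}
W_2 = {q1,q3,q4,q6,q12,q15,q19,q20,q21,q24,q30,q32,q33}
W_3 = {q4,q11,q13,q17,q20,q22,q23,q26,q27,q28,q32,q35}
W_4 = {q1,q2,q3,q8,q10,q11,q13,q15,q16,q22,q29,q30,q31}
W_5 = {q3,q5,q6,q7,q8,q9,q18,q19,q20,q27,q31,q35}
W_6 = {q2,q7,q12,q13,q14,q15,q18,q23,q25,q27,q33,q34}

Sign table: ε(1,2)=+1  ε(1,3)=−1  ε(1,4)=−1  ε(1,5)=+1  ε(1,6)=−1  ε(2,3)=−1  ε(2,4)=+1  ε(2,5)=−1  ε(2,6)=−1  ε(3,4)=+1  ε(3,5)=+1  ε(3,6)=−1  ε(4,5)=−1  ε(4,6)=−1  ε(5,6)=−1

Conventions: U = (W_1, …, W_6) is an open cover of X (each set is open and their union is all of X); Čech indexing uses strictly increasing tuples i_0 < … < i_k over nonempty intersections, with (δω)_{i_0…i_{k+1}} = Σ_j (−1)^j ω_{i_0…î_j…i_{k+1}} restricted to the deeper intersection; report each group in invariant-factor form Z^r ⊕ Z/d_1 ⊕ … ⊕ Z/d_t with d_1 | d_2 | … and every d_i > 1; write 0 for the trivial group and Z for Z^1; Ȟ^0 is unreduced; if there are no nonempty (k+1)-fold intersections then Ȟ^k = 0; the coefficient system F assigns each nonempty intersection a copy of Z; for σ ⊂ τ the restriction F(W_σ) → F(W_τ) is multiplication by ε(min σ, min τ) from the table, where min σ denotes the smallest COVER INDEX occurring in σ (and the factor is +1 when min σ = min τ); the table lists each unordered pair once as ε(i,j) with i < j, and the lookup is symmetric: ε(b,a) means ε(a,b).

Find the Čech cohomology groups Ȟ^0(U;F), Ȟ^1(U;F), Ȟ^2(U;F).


Ȟ^0 ≅ 0; Ȟ^1 ≅ Z/2; Ȟ^2 ≅ Z

nonempty intersections:
  W12={q24,q32,q33} W13={q11,q28,q32} W14={q11,q16,q31} W15={q5,q7,q31} W16={q7,q14,q33} W23={q4,q20,q32} W24={q1,q3,q15,q30} W25={q3,q6,q19,q20} W26={q12,q15,q33} W34={q11,q13,q22} W35={q20,q27,q35} W36={q13,q23,q27} W45={q3,q8,q31} W46={q2,q13,q15} W56={q7,q18,q27}
  W123={q32} W126={q33} W134={q11} W145={q31} W156={q7} W235={q20} W245={q3} W246={q15} W346={q13} W356={q27}
C dims 6,15,10; δ0: rk 6, SNF 1^5·2; δ1: rk 9, SNF 1^9
Ȟ^0: (6−6)−0=0 ⇒ 0
Ȟ^1: (15−9)−6=0 plus torsion [2] ⇒ Z/2
Ȟ^2: (10−0)−9=1 ⇒ Z


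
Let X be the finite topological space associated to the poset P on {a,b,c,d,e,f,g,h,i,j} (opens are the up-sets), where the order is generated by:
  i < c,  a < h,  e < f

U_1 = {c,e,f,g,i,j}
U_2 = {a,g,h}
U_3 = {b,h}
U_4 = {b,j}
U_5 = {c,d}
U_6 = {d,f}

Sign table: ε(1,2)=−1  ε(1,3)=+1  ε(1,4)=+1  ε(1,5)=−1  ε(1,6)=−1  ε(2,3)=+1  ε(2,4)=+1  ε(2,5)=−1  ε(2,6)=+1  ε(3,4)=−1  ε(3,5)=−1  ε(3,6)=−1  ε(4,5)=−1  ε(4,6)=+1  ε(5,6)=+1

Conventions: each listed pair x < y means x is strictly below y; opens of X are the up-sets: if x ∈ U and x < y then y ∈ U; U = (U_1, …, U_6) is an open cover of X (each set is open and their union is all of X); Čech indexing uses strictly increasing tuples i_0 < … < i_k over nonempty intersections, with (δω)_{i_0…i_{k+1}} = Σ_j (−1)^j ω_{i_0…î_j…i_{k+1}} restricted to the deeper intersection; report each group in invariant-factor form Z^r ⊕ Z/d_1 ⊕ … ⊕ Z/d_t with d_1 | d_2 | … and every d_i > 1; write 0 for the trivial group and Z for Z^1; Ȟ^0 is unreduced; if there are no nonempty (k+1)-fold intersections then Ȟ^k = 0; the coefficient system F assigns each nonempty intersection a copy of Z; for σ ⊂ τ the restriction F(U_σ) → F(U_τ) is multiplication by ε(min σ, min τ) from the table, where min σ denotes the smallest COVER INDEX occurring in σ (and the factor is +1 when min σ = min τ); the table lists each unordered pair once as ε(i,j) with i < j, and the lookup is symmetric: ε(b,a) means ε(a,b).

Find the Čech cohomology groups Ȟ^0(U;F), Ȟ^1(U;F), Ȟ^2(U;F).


cover nerve:
  U12={g} U14={j} U15={c} U16={f} U23={h} U34={b} U56={d}
C dims 6,7; δ0: rk 5, SNF 1^5
Ȟ^0: (6−5)−0=1 ⇒ Z
Ȟ^1: (7−0)−5=2 ⇒ Z^2
Ȟ^2: (0−0)−0=0 ⇒ 0

Ȟ^0 = Z; Ȟ^1 = Z^2; Ȟ^2 = 0


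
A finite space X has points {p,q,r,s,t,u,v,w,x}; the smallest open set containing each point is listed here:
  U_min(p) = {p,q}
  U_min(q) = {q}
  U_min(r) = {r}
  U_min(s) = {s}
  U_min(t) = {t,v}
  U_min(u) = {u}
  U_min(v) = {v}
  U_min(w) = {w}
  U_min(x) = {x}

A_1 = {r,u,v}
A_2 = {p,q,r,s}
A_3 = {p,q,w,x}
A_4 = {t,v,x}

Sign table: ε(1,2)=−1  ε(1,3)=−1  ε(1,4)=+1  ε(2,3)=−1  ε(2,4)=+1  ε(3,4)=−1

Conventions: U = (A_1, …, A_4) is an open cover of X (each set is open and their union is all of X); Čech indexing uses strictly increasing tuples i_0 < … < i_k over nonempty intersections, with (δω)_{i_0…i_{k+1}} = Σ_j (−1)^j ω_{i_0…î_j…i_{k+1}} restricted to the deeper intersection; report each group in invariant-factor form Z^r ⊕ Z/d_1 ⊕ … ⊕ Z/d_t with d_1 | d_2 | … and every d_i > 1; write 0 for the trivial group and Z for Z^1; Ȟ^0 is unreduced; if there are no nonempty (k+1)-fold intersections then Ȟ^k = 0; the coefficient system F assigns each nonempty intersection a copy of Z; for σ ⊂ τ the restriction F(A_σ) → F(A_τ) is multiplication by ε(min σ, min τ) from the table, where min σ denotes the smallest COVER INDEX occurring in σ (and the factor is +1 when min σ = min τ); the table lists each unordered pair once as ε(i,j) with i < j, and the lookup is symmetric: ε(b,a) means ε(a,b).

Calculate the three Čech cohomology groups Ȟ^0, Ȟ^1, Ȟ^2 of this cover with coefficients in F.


Ȟ^0 ≅ 0, Ȟ^1 ≅ Z/2, Ȟ^2 ≅ 0

cover nerve:
  A12={r} A14={v} A23={p,q} A34={x}
C dims 4,4; δ0: rk 4, SNF 1^3·2
Ȟ^0: (4−4)−0=0 ⇒ 0
Ȟ^1: (4−0)−4=0 plus torsion [2] ⇒ Z/2
Ȟ^2: (0−0)−0=0 ⇒ 0


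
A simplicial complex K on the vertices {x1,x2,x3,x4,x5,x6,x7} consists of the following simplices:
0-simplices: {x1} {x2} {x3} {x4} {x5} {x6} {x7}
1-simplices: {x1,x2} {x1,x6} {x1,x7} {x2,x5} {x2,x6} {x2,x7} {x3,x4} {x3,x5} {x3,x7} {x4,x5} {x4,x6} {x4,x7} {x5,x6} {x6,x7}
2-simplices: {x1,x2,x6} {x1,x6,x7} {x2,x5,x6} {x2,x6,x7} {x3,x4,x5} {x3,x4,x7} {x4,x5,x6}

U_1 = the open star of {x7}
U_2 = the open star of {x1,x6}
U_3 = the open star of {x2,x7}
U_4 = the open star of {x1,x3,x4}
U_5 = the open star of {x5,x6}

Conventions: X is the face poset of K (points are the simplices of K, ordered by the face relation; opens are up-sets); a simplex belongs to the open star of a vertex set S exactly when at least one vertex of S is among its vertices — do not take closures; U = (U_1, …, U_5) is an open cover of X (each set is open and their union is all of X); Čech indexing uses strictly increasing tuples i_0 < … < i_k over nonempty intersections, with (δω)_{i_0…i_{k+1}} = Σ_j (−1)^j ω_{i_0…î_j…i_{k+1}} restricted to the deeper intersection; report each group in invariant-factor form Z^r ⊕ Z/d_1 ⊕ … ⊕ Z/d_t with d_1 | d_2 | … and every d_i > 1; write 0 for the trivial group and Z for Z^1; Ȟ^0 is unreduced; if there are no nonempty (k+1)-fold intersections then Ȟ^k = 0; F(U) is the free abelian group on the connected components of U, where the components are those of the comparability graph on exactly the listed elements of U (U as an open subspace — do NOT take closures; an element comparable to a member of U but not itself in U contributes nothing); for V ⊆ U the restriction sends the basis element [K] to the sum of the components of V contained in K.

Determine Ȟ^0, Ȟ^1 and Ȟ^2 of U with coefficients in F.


nerve simplices:
  U1={{x7},{x1,x7},{x2,x7},{x3,x7},{x4,x7},{x6,x7},{x1,x6,x7},{x2,x6,x7},{x3,x4,x7}} U2={{x1},{x6},{x1,x2},{x1,x6},{x1,x7},{x2,x6},{x4,x6},{x5,x6},{x6,x7},{x1,x2,x6},{x1,x6,x7},{x2,x5,x6},{x2,x6,x7},{x4,x5,x6}} U3={{x2},{x7},{x1,x2},{x1,x7},{x2,x5},{x2,x6},{x2,x7},{x3,x7},{x4,x7},{x6,x7},{x1,x2,x6},{x1,x6,x7},{x2,x5,x6},{x2,x6,x7},{x3,x4,x7}} U4={{x1},{x3},{x4},{x1,x2},{x1,x6},{x1,x7},{x3,x4},{x3,x5},{x3,x7},{x4,x5},{x4,x6},{x4,x7},{x1,x2,x6},{x1,x6,x7},{x3,x4,x5},{x3,x4,x7},{x4,x5,x6}} U5={{x5},{x6},{x1,x6},{x2,x5},{x2,x6},{x3,x5},{x4,x5},{x4,x6},{x5,x6},{x6,x7},{x1,x2,x6},{x1,x6,x7},{x2,x5,x6},{x2,x6,x7},{x3,x4,x5},{x4,x5,x6}}
  U12={{x1,x7},{x6,x7},{x1,x6,x7},{x2,x6,x7}} U13={{x7},{x1,x7},{x2,x7},{x3,x7},{x4,x7},{x6,x7},{x1,x6,x7},{x2,x6,x7},{x3,x4,x7}} U14={{x1,x7},{x3,x7},{x4,x7},{x1,x6,x7},{x3,x4,x7}} U15={{x6,x7},{x1,x6,x7},{x2,x6,x7}} U23={{x1,x2},{x1,x7},{x2,x6},{x6,x7},{x1,x2,x6},{x1,x6,x7},{x2,x5,x6},{x2,x6,x7}} U24={{x1},{x1,x2},{x1,x6},{x1,x7},{x4,x6},{x1,x2,x6},{x1,x6,x7},{x4,x5,x6}} U25={{x6},{x1,x6},{x2,x6},{x4,x6},{x5,x6},{x6,x7},{x1,x2,x6},{x1,x6,x7},{x2,x5,x6},{x2,x6,x7},{x4,x5,x6}} U34={{x1,x2},{x1,x7},{x3,x7},{x4,x7},{x1,x2,x6},{x1,x6,x7},{x3,x4,x7}} U35={{x2,x5},{x2,x6},{x6,x7},{x1,x2,x6},{x1,x6,x7},{x2,x5,x6},{x2,x6,x7}} U45={{x1,x6},{x3,x5},{x4,x5},{x4,x6},{x1,x2,x6},{x1,x6,x7},{x3,x4,x5},{x4,x5,x6}}
  U123={{x1,x7},{x6,x7},{x1,x6,x7},{x2,x6,x7}} U124={{x1,x7},{x1,x6,x7}} U125={{x6,x7},{x1,x6,x7},{x2,x6,x7}} U134={{x1,x7},{x3,x7},{x4,x7},{x1,x6,x7},{x3,x4,x7}} U135={{x6,x7},{x1,x6,x7},{x2,x6,x7}} U145={{x1,x6,x7}} U234={{x1,x2},{x1,x7},{x1,x2,x6},{x1,x6,x7}} U235={{x2,x6},{x6,x7},{x1,x2,x6},{x1,x6,x7},{x2,x5,x6},{x2,x6,x7}} U245={{x1,x6},{x4,x6},{x1,x2,x6},{x1,x6,x7},{x4,x5,x6}} U345={{x1,x2,x6},{x1,x6,x7}}
  U1234={{x1,x7},{x1,x6,x7}} U1235={{x6,x7},{x1,x6,x7},{x2,x6,x7}} U1245={{x1,x6,x7}} U1345={{x1,x6,x7}} U2345={{x1,x2,x6},{x1,x6,x7}}
  U12345={{x1,x6,x7}}
components per intersection:
  U1: {{x7},{x1,x7},{x2,x7},{x3,x7},{x4,x7},{x6,x7},{x1,x6,x7},{x2,x6,x7},{x3,x4,x7}}
  U2: {{x1},{x6},{x1,x2},{x1,x6},{x1,x7},{x2,x6},{x4,x6},{x5,x6},{x6,x7},{x1,x2,x6},{x1,x6,x7},{x2,x5,x6},{x2,x6,x7},{x4,x5,x6}}
  U3: {{x2},{x7},{x1,x2},{x1,x7},{x2,x5},{x2,x6},{x2,x7},{x3,x7},{x4,x7},{x6,x7},{x1,x2,x6},{x1,x6,x7},{x2,x5,x6},{x2,x6,x7},{x3,x4,x7}}
  U4: {{x1},{x1,x2},{x1,x6},{x1,x7},{x1,x2,x6},{x1,x6,x7}} {{x3},{x4},{x3,x4},{x3,x5},{x3,x7},{x4,x5},{x4,x6},{x4,x7},{x3,x4,x5},{x3,x4,x7},{x4,x5,x6}}
  U5: {{x5},{x6},{x1,x6},{x2,x5},{x2,x6},{x3,x5},{x4,x5},{x4,x6},{x5,x6},{x6,x7},{x1,x2,x6},{x1,x6,x7},{x2,x5,x6},{x2,x6,x7},{x3,x4,x5},{x4,x5,x6}}
  U12: {{x1,x7},{x6,x7},{x1,x6,x7},{x2,x6,x7}}
  U13: {{x7},{x1,x7},{x2,x7},{x3,x7},{x4,x7},{x6,x7},{x1,x6,x7},{x2,x6,x7},{x3,x4,x7}}
  U14: {{x1,x7},{x1,x6,x7}} {{x3,x7},{x4,x7},{x3,x4,x7}}
  U15: {{x6,x7},{x1,x6,x7},{x2,x6,x7}}
  U23: {{x1,x2},{x1,x7},{x2,x6},{x6,x7},{x1,x2,x6},{x1,x6,x7},{x2,x5,x6},{x2,x6,x7}}
  U24: {{x1},{x1,x2},{x1,x6},{x1,x7},{x1,x2,x6},{x1,x6,x7}} {{x4,x6},{x4,x5,x6}}
  U25: {{x6},{x1,x6},{x2,x6},{x4,x6},{x5,x6},{x6,x7},{x1,x2,x6},{x1,x6,x7},{x2,x5,x6},{x2,x6,x7},{x4,x5,x6}}
  U34: {{x1,x2},{x1,x2,x6}} {{x1,x7},{x1,x6,x7}} {{x3,x7},{x4,x7},{x3,x4,x7}}
  U35: {{x2,x5},{x2,x6},{x6,x7},{x1,x2,x6},{x1,x6,x7},{x2,x5,x6},{x2,x6,x7}}
  U45: {{x1,x6},{x1,x2,x6},{x1,x6,x7}} {{x3,x5},{x4,x5},{x4,x6},{x3,x4,x5},{x4,x5,x6}}
  U123: {{x1,x7},{x6,x7},{x1,x6,x7},{x2,x6,x7}}
  U124: {{x1,x7},{x1,x6,x7}}
  U125: {{x6,x7},{x1,x6,x7},{x2,x6,x7}}
  U134: {{x1,x7},{x1,x6,x7}} {{x3,x7},{x4,x7},{x3,x4,x7}}
  U135: {{x6,x7},{x1,x6,x7},{x2,x6,x7}}
  U145: {{x1,x6,x7}}
  U234: {{x1,x2},{x1,x2,x6}} {{x1,x7},{x1,x6,x7}}
  U235: {{x2,x6},{x6,x7},{x1,x2,x6},{x1,x6,x7},{x2,x5,x6},{x2,x6,x7}}
  U245: {{x1,x6},{x1,x2,x6},{x1,x6,x7}} {{x4,x6},{x4,x5,x6}}
  U345: {{x1,x2,x6}} {{x1,x6,x7}}
  U1234: {{x1,x7},{x1,x6,x7}}
  U1235: {{x6,x7},{x1,x6,x7},{x2,x6,x7}}
  U1245: {{x1,x6,x7}}
  U1345: {{x1,x6,x7}}
  U2345: {{x1,x2,x6}} {{x1,x6,x7}}
  U12345: {{x1,x6,x7}}
C dims 6,15,14,6; δ0: rk 5, SNF 1^5; δ1: rk 9, SNF 1^9; δ2: rk 5, SNF 1^5
degree 0: 6−5−0 = 1 → Ȟ^0 ≅ Z
degree 1: 15−9−5 = 1 → Ȟ^1 ≅ Z
degree 2: 14−5−9 = 0 → Ȟ^2 ≅ 0

Ȟ^0 = Z; Ȟ^1 = Z; Ȟ^2 = 0


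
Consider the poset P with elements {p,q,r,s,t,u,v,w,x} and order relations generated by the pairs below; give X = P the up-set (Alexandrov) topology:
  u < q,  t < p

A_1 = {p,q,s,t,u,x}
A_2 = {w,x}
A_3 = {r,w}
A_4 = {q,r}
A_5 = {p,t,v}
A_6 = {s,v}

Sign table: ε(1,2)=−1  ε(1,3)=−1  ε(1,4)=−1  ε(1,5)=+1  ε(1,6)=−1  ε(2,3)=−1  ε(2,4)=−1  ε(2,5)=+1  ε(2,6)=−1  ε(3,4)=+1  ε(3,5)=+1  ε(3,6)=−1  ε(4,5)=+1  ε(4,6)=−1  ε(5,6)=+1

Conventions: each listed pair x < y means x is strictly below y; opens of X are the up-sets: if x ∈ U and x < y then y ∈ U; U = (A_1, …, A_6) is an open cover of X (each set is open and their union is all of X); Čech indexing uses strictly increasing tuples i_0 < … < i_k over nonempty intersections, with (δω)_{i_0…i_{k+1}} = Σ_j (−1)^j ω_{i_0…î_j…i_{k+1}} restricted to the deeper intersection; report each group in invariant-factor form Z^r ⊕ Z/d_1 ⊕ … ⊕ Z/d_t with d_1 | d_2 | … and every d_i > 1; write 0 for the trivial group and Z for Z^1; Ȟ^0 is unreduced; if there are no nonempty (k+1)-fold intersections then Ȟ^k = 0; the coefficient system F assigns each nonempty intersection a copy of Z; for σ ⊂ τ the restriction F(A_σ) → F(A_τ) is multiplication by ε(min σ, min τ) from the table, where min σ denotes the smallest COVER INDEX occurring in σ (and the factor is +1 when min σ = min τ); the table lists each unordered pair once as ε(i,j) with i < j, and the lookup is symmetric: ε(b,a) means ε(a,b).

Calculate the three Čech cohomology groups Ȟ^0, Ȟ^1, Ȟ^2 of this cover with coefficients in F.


nerve simplices:
  A12={x} A14={q} A15={p,t} A16={s} A23={w} A34={r} A56={v}
C dims 6,7; δ0: rk 6, SNF 1^5·2
degree 0: 6−6−0 = 0 → Ȟ^0 ≅ 0
degree 1: 7−0−6 = 1 plus torsion [2] → Ȟ^1 ≅ Z ⊕ Z/2
degree 2: 0−0−0 = 0 → Ȟ^2 ≅ 0

Ȟ^0(U;F) ≅ 0, Ȟ^1(U;F) ≅ Z ⊕ Z/2 and Ȟ^2(U;F) ≅ 0


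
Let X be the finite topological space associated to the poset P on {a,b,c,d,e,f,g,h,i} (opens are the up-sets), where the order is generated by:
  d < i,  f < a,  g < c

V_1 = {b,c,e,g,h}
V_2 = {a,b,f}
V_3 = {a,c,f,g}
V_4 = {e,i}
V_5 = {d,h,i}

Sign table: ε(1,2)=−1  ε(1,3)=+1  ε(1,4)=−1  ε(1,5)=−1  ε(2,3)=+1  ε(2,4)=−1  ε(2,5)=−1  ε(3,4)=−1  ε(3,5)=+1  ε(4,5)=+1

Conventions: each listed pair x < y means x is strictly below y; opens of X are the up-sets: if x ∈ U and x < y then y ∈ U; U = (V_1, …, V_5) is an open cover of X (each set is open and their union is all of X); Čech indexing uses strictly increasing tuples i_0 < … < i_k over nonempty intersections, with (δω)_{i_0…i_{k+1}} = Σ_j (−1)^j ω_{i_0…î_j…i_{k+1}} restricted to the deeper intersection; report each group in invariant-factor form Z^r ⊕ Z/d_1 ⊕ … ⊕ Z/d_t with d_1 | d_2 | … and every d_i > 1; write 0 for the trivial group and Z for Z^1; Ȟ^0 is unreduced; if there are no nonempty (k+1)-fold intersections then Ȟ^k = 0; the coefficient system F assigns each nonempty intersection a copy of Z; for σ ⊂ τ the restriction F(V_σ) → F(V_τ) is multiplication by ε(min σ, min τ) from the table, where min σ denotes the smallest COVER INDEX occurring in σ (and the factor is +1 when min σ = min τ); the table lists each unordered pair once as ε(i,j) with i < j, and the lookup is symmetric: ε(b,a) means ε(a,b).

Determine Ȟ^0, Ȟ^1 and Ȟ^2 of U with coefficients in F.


cover nerve:
  V12={b} V13={c,g} V14={e} V15={h} V23={a,f} V45={i}
C dims 5,6; δ0: rk 5, SNF 1^4·2
Ȟ^0: (5−5)−0=0 ⇒ 0
Ȟ^1: (6−0)−5=1 plus torsion [2] ⇒ Z ⊕ Z/2
Ȟ^2: (0−0)−0=0 ⇒ 0

Ȟ^0 = 0; Ȟ^1 = Z ⊕ Z/2; Ȟ^2 = 0


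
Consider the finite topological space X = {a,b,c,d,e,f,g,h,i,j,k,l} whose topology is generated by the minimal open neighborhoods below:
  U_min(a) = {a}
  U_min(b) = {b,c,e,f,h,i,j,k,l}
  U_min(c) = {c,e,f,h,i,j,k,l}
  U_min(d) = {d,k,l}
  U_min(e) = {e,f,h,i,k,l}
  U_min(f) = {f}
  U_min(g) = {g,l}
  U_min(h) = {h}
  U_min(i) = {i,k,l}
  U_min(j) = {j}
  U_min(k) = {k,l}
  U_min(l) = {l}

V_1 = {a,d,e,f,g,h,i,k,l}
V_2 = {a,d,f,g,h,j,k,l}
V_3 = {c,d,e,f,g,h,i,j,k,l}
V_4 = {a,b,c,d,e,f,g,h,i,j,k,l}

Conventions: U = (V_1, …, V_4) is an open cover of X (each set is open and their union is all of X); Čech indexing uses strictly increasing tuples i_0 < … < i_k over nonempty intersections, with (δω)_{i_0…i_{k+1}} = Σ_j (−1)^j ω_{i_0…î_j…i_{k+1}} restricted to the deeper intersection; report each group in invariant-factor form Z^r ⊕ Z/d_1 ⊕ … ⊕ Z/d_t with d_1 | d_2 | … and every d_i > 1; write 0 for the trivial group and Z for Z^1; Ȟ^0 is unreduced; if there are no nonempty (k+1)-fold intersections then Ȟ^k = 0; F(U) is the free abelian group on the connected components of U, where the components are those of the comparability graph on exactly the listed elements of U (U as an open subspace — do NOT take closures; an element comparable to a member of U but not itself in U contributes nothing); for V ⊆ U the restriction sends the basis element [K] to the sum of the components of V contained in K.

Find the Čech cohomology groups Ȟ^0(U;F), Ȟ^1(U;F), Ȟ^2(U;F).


intersection data:
  V12={a,d,f,g,h,k,l} V13={d,e,f,g,h,i,k,l} V14={a,d,e,f,g,h,i,k,l} V23={d,f,g,h,j,k,l} V24={a,d,f,g,h,j,k,l} V34={c,d,e,f,g,h,i,j,k,l}
  V123={d,f,g,h,k,l} V124={a,d,f,g,h,k,l} V134={d,e,f,g,h,i,k,l} V234={d,f,g,h,j,k,l}
  V1234={d,f,g,h,k,l}
components per intersection:
  V1: {a} {d,e,f,g,h,i,k,l}
  V2: {a} {d,g,k,l} {f} {h} {j}
  V3: {c,d,e,f,g,h,i,j,k,l}
  V4: {a} {b,c,d,e,f,g,h,i,j,k,l}
  V12: {a} {d,g,k,l} {f} {h}
  V13: {d,e,f,g,h,i,k,l}
  V14: {a} {d,e,f,g,h,i,k,l}
  V23: {d,g,k,l} {f} {h} {j}
  V24: {a} {d,g,k,l} {f} {h} {j}
  V34: {c,d,e,f,g,h,i,j,k,l}
  V123: {d,g,k,l} {f} {h}
  V124: {a} {d,g,k,l} {f} {h}
  V134: {d,e,f,g,h,i,k,l}
  V234: {d,g,k,l} {f} {h} {j}
  V1234: {d,g,k,l} {f} {h}
C dims 10,17,12,3; δ0: rk 8, SNF 1^8; δ1: rk 9, SNF 1^9; δ2: rk 3, SNF 1^3
Ȟ^0 = (10 − 8) − 0 = 2, so Ȟ^0 ≅ Z^2
Ȟ^1 = (17 − 9) − 8 = 0, so Ȟ^1 ≅ 0
Ȟ^2 = (12 − 3) − 9 = 0, so Ȟ^2 ≅ 0

Ȟ^0 ≅ Z^2, Ȟ^1 ≅ 0, Ȟ^2 ≅ 0


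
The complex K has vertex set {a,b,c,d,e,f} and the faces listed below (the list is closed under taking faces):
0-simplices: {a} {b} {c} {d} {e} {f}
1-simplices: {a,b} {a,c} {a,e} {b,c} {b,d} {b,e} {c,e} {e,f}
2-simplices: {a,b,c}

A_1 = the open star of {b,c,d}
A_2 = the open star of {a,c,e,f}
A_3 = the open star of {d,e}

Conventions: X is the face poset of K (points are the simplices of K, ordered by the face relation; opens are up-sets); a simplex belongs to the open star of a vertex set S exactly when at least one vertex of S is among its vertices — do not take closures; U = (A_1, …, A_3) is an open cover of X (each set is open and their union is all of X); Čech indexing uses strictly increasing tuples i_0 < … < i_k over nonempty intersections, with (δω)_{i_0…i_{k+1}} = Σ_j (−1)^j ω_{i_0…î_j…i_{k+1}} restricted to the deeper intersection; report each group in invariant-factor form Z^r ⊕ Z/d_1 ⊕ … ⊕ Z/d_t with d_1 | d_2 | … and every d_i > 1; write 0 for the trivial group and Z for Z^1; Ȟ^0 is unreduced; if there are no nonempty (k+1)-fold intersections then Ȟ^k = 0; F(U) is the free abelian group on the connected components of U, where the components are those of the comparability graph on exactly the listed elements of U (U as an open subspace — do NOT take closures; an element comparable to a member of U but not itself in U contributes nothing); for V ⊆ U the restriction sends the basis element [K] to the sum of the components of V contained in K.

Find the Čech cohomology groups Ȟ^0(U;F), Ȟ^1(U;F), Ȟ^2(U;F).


Ȟ^0 ≅ Z, Ȟ^1 ≅ Z, Ȟ^2 ≅ 0

nerve simplices:
  A1={{b},{c},{d},{a,b},{a,c},{b,c},{b,d},{b,e},{c,e},{a,b,c}} A2={{a},{c},{e},{f},{a,b},{a,c},{a,e},{b,c},{b,e},{c,e},{e,f},{a,b,c}} A3={{d},{e},{a,e},{b,d},{b,e},{c,e},{e,f}}
  A12={{c},{a,b},{a,c},{b,c},{b,e},{c,e},{a,b,c}} A13={{d},{b,d},{b,e},{c,e}} A23={{e},{a,e},{b,e},{c,e},{e,f}}
  A123={{b,e},{c,e}}
components per intersection:
  A1: {{b},{c},{d},{a,b},{a,c},{b,c},{b,d},{b,e},{c,e},{a,b,c}}
  A2: {{a},{c},{e},{f},{a,b},{a,c},{a,e},{b,c},{b,e},{c,e},{e,f},{a,b,c}}
  A3: {{d},{b,d}} {{e},{a,e},{b,e},{c,e},{e,f}}
  A12: {{c},{a,b},{a,c},{b,c},{c,e},{a,b,c}} {{b,e}}
  A13: {{d},{b,d}} {{b,e}} {{c,e}}
  A23: {{e},{a,e},{b,e},{c,e},{e,f}}
  A123: {{b,e}} {{c,e}}
C dims 4,6,2; δ0: rk 3, SNF 1^3; δ1: rk 2, SNF 1^2
degree 0: 4−3−0 = 1 → Ȟ^0 ≅ Z
degree 1: 6−2−3 = 1 → Ȟ^1 ≅ Z
degree 2: 2−0−2 = 0 → Ȟ^2 ≅ 0


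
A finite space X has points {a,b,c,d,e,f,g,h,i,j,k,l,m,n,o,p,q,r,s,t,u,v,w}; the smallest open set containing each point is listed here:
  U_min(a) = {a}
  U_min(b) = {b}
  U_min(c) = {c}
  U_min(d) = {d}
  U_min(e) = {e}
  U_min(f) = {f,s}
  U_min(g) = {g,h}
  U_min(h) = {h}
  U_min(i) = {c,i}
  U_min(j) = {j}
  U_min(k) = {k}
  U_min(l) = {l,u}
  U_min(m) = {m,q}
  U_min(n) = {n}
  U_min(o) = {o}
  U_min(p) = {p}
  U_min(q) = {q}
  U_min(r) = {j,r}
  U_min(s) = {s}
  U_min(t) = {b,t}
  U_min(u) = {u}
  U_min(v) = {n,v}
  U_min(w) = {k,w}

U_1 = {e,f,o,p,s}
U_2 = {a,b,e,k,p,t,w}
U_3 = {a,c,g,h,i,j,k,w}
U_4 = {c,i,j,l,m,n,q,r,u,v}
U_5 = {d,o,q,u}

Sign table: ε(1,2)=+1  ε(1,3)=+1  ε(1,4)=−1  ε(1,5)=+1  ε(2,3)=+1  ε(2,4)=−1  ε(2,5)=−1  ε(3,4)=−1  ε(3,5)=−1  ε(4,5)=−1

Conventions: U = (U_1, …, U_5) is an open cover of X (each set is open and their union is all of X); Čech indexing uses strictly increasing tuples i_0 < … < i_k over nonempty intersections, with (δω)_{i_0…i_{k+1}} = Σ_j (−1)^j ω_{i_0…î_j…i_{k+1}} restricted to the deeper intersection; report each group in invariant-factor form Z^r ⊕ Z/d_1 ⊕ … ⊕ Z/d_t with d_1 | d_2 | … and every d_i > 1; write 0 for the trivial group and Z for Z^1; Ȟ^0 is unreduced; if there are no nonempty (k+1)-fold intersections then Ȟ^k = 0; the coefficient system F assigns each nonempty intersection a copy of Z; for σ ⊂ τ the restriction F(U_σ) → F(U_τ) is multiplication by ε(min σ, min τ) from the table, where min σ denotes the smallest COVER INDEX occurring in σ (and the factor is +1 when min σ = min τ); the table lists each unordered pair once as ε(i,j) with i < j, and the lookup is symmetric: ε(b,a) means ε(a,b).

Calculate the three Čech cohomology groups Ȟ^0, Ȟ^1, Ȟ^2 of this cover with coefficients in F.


Ȟ^0(U;F) ≅ Z,  Ȟ^1(U;F) ≅ Z,  Ȟ^2(U;F) ≅ 0

nerve simplices:
  U12={e,p} U15={o} U23={a,k,w} U34={c,i,j} U45={q,u}
C dims 5,5; δ0: rk 4, SNF 1^4
degree 0: 5−4−0 = 1 → Ȟ^0 ≅ Z
degree 1: 5−0−4 = 1 → Ȟ^1 ≅ Z
degree 2: 0−0−0 = 0 → Ȟ^2 ≅ 0


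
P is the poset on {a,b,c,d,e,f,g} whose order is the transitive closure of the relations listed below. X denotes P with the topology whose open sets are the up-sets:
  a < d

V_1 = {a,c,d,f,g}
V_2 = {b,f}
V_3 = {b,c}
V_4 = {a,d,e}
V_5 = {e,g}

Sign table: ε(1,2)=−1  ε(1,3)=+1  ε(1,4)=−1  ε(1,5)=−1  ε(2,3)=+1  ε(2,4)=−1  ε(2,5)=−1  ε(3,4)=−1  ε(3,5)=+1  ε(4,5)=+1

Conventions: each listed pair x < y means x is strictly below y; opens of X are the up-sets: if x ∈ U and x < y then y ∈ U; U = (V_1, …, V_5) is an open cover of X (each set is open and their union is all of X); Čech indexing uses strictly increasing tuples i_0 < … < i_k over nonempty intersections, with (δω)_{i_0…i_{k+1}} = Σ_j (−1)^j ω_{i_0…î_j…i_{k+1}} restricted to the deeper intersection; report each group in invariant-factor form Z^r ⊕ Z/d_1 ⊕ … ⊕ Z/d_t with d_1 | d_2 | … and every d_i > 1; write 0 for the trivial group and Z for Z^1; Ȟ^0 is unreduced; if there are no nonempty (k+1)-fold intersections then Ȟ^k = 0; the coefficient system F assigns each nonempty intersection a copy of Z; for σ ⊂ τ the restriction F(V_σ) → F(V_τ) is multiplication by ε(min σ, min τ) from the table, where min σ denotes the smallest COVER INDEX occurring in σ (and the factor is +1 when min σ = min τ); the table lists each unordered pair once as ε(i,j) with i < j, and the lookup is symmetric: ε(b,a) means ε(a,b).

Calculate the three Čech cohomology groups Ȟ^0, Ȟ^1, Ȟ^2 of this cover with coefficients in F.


intersection data:
  V12={f} V13={c} V14={a,d} V15={g} V23={b} V45={e}
C dims 5,6; δ0: rk 5, SNF 1^4·2
Ȟ^0 = (5 − 5) − 0 = 0, so Ȟ^0 ≅ 0
Ȟ^1 = (6 − 0) − 5 = 1 plus torsion [2], so Ȟ^1 ≅ Z ⊕ Z/2
Ȟ^2 = (0 − 0) − 0 = 0, so Ȟ^2 ≅ 0

Ȟ^0(U;F) ≅ 0,  Ȟ^1(U;F) ≅ Z ⊕ Z/2,  Ȟ^2(U;F) ≅ 0


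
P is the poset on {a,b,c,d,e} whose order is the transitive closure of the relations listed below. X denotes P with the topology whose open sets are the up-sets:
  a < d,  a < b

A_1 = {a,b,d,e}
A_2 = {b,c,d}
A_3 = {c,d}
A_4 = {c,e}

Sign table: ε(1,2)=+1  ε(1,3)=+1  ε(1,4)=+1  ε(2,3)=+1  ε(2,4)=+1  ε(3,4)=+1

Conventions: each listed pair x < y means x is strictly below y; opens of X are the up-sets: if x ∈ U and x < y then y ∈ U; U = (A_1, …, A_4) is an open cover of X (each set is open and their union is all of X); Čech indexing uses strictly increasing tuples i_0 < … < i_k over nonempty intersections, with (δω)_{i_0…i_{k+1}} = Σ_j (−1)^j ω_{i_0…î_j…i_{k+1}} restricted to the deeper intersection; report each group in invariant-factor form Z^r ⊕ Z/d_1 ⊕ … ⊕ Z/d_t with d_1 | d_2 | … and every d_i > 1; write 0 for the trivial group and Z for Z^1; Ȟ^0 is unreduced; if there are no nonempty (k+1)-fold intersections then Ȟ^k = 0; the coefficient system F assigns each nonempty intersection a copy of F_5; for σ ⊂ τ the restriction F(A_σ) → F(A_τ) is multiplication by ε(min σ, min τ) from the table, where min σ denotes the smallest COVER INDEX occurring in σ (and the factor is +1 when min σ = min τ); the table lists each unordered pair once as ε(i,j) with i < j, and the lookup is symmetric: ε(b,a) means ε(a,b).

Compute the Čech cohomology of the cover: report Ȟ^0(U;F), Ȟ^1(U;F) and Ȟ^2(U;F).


Ȟ^0 = Z/5,  Ȟ^1 = Z/5,  Ȟ^2 = 0

nerve of the cover:
  A12={b,d} A13={d} A14={e} A23={c,d} A24={c} A34={c}
  A123={d} A234={c}
C dims 4,6,2; δ0: rk_F5 3; δ1: rk_F5 2
Ȟ^0 = (4 − 3) − 0 = 1, so Ȟ^0 ≅ Z/5
Ȟ^1 = (6 − 2) − 3 = 1, so Ȟ^1 ≅ Z/5
Ȟ^2 = (2 − 0) − 2 = 0, so Ȟ^2 ≅ 0


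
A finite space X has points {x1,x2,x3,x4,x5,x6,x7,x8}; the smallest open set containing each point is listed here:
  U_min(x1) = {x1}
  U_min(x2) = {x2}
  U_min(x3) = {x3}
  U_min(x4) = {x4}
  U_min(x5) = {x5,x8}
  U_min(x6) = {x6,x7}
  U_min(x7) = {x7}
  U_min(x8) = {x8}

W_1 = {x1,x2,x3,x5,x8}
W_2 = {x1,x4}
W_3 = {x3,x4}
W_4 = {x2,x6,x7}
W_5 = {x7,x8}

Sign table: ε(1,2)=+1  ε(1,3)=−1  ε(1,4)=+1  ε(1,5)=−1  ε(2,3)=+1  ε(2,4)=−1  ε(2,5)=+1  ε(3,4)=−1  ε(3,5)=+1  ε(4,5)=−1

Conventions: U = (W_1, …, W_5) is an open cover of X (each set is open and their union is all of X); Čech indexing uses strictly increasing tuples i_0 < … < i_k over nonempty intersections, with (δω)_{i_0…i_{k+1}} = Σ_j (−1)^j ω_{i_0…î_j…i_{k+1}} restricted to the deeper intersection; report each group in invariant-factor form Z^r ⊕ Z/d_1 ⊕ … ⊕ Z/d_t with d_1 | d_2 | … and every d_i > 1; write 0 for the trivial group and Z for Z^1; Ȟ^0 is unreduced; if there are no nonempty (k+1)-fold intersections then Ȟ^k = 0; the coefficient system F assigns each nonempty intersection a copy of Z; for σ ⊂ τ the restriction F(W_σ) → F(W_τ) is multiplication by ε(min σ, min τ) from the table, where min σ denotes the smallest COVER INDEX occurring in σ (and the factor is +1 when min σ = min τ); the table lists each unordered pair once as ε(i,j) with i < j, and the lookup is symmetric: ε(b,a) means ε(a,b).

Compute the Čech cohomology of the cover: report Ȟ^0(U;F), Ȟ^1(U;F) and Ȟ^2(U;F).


Ȟ^0 ≅ 0; Ȟ^1 ≅ Z ⊕ Z/2; Ȟ^2 ≅ 0

cover nerve:
  W12={x1} W13={x3} W14={x2} W15={x8} W23={x4} W45={x7}
C dims 5,6; δ0: rk 5, SNF 1^4·2
Ȟ^0: (5−5)−0=0 ⇒ 0
Ȟ^1: (6−0)−5=1 plus torsion [2] ⇒ Z ⊕ Z/2
Ȟ^2: (0−0)−0=0 ⇒ 0


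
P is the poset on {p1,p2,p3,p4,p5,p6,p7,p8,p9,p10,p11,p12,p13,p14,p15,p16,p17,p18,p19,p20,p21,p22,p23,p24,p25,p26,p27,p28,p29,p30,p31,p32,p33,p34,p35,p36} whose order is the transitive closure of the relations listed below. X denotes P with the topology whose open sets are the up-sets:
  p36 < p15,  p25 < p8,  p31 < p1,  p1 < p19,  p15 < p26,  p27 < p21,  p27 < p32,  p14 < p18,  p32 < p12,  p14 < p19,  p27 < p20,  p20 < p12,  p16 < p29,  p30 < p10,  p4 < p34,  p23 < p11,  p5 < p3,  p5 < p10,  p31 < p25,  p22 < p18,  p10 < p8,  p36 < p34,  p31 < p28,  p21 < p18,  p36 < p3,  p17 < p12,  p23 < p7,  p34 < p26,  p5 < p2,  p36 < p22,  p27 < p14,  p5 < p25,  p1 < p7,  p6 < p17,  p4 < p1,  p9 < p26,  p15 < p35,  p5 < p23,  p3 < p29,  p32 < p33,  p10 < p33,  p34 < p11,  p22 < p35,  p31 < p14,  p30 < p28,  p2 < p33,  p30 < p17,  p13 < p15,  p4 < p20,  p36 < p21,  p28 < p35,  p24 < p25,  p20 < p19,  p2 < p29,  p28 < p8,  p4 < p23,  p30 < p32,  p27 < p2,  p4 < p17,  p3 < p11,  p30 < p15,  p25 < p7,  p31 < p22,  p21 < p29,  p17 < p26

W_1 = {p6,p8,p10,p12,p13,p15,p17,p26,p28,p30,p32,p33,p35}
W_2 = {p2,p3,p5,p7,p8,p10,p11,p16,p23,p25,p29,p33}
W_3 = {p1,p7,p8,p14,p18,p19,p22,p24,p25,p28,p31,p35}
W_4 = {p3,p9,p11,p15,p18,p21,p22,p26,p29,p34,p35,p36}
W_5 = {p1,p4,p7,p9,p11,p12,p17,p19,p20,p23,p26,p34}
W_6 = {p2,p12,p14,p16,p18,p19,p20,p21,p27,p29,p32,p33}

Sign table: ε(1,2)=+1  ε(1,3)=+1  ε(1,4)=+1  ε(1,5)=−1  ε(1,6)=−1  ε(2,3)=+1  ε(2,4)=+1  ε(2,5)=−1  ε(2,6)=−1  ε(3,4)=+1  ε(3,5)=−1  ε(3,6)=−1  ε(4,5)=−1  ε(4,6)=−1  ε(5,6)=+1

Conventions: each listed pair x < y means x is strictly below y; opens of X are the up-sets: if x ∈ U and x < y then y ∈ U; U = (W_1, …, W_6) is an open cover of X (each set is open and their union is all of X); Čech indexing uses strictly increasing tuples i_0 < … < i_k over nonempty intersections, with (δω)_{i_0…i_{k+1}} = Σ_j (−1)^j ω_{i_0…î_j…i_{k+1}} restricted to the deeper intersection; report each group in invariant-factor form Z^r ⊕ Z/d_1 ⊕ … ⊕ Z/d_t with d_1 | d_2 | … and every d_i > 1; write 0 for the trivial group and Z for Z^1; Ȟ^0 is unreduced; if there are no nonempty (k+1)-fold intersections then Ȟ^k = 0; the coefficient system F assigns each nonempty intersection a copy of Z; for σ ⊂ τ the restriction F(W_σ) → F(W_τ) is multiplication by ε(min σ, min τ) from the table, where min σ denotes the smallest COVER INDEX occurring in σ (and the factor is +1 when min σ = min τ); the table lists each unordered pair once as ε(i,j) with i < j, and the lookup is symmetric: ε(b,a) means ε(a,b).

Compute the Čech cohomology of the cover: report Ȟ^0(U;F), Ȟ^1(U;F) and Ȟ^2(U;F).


Ȟ^0(U;F) ≅ Z, Ȟ^1(U;F) ≅ 0, Ȟ^2(U;F) ≅ Z/2

nonempty overlaps:
  W12={p8,p10,p33} W13={p8,p28,p35} W14={p15,p26,p35} W15={p12,p17,p26} W16={p12,p32,p33} W23={p7,p8,p25} W24={p3,p11,p29} W25={p7,p11,p23} W26={p2,p16,p29,p33} W34={p18,p22,p35} W35={p1,p7,p19} W36={p14,p18,p19} W45={p9,p11,p26,p34} W46={p18,p21,p29} W56={p12,p19,p20}
  W123={p8} W126={p33} W134={p35} W145={p26} W156={p12} W235={p7} W245={p11} W246={p29} W346={p18} W356={p19}
C dims 6,15,10; δ0: rk 5, SNF 1^5; δ1: rk 10, SNF 1^9·2
degree 0: 6−5−0 = 1 → Ȟ^0 ≅ Z
degree 1: 15−10−5 = 0 → Ȟ^1 ≅ 0
degree 2: 10−0−10 = 0 plus torsion [2] → Ȟ^2 ≅ Z/2


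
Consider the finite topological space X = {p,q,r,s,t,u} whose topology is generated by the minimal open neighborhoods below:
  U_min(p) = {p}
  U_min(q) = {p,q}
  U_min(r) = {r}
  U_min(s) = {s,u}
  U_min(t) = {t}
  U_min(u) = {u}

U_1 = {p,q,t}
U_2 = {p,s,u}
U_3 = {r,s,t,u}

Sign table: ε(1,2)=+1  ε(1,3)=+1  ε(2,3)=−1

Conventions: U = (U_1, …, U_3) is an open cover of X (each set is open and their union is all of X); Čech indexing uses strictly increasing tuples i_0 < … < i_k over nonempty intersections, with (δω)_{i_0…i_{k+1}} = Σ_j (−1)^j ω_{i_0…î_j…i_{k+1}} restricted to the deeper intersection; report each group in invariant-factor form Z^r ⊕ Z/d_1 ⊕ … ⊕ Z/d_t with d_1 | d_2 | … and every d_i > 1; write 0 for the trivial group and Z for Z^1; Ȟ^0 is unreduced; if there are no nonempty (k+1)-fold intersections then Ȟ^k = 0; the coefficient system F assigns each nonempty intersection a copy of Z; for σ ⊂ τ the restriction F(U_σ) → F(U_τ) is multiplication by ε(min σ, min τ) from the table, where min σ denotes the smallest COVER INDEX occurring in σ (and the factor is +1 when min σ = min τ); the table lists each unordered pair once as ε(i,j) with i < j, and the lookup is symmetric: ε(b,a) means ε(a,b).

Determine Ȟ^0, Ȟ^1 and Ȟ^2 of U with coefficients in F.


Ȟ^0(U;F) ≅ 0, Ȟ^1(U;F) ≅ Z/2 and Ȟ^2(U;F) ≅ 0

nerve simplices:
  U12={p} U13={t} U23={s,u}
C dims 3,3; δ0: rk 3, SNF 1^2·2
degree 0: 3−3−0 = 0 → Ȟ^0 ≅ 0
degree 1: 3−0−3 = 0 plus torsion [2] → Ȟ^1 ≅ Z/2
degree 2: 0−0−0 = 0 → Ȟ^2 ≅ 0


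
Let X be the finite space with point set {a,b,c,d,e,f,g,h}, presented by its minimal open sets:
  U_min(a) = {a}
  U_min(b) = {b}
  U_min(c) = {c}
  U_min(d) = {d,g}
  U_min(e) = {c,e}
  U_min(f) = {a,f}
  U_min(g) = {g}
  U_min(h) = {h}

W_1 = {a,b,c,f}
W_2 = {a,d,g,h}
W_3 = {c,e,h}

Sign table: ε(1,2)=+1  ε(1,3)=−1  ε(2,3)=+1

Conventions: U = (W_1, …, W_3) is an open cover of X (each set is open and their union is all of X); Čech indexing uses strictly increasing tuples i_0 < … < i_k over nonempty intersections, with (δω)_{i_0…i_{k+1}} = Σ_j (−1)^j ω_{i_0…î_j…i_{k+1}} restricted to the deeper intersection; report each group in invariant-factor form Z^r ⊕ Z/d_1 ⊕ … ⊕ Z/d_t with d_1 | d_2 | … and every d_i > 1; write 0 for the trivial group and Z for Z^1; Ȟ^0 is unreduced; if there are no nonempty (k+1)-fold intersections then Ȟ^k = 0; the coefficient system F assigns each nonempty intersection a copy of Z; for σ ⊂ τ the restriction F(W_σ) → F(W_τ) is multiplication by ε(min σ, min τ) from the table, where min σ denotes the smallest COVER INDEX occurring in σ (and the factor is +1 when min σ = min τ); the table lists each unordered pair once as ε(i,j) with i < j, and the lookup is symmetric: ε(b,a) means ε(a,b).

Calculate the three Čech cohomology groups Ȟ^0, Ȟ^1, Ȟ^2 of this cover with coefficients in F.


intersection data:
  W12={a} W13={c} W23={h}
C dims 3,3; δ0: rk 3, SNF 1^2·2
Ȟ^0 = (3 − 3) − 0 = 0, so Ȟ^0 ≅ 0
Ȟ^1 = (3 − 0) − 3 = 0 plus torsion [2], so Ȟ^1 ≅ Z/2
Ȟ^2 = (0 − 0) − 0 = 0, so Ȟ^2 ≅ 0

Ȟ^0(U;F) ≅ 0, Ȟ^1(U;F) ≅ Z/2, Ȟ^2(U;F) ≅ 0


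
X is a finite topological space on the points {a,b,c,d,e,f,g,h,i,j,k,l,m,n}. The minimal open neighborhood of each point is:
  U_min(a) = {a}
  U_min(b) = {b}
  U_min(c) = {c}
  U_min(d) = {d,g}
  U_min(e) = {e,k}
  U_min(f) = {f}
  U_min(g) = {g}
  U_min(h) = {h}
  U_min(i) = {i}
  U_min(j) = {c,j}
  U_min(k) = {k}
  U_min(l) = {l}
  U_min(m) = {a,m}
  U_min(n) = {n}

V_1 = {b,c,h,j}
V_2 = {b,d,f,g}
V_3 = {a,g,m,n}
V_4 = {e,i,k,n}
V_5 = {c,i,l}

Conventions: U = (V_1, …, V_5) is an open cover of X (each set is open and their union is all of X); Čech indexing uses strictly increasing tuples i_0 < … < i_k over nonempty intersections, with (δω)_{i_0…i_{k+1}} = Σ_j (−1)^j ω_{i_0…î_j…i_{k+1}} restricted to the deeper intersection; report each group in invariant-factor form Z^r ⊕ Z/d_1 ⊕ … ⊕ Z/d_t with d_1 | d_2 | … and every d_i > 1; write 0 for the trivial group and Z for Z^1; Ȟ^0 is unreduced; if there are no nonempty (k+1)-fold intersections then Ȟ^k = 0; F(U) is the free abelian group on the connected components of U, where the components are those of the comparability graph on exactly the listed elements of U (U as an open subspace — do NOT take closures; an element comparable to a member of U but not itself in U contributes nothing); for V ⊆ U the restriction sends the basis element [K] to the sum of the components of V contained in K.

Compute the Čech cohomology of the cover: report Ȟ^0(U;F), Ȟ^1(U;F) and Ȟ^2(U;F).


cover nerve:
  V12={b} V15={c} V23={g} V34={n} V45={i}
components per intersection:
  V1: {b} {c,j} {h}
  V2: {b} {d,g} {f}
  V3: {a,m} {g} {n}
  V4: {e,k} {i} {n}
  V5: {c} {i} {l}
  V12: {b}
  V15: {c}
  V23: {g}
  V34: {n}
  V45: {i}
C dims 15,5; δ0: rk 5, SNF 1^5
Ȟ^0: (15−5)−0=10 ⇒ Z^10
Ȟ^1: (5−0)−5=0 ⇒ 0
Ȟ^2: (0−0)−0=0 ⇒ 0

Ȟ^0 ≅ Z^10, Ȟ^1 ≅ 0, Ȟ^2 ≅ 0
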